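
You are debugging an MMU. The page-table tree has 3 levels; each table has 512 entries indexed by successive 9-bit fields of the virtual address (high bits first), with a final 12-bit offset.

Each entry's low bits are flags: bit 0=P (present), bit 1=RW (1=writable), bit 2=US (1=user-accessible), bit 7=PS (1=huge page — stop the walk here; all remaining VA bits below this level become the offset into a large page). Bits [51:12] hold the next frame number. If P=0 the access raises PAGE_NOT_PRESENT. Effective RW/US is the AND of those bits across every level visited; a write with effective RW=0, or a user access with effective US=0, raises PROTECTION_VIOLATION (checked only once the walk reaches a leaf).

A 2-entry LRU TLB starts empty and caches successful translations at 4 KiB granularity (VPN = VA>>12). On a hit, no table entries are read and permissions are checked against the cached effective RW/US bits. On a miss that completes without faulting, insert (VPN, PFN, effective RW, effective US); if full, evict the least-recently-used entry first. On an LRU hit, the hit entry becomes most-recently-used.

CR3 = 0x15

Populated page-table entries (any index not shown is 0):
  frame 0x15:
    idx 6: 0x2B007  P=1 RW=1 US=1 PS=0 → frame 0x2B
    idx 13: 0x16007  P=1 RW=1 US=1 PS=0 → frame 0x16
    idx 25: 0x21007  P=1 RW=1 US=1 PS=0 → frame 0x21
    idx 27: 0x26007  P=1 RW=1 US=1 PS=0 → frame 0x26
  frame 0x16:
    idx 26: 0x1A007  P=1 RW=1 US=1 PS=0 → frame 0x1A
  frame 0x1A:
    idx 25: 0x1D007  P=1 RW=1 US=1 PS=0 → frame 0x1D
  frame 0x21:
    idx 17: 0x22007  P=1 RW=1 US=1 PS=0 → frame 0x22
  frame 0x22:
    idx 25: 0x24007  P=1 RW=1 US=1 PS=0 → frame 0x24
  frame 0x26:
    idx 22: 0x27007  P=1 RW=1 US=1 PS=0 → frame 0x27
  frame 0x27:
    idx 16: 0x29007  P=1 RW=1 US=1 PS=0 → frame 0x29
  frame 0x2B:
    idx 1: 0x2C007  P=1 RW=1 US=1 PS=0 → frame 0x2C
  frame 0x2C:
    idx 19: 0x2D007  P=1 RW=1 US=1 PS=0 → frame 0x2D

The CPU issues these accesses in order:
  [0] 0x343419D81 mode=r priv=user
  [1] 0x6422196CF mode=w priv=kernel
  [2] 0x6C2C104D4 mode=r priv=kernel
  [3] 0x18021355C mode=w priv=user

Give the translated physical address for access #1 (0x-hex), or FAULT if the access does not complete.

Trace:
#0 VA=0x343419D81 (r,user):
  lvl0: tbl 0x15, slot 13 ⇒ 0x16007 (P1/RW1/US1/PS0)
  lvl1: tbl 0x16, slot 26 ⇒ 0x1A007 (P1/RW1/US1/PS0)
  lvl2: tbl 0x1A, slot 25 ⇒ 0x1D007 (P1/RW1/US1/PS0)
  → PA=0x1DD81  (3 entries read)
#1 VA=0x6422196CF (w,kernel):
  lvl0: tbl 0x15, slot 25 ⇒ 0x21007 (P1/RW1/US1/PS0)
  lvl1: tbl 0x21, slot 17 ⇒ 0x22007 (P1/RW1/US1/PS0)
  lvl2: tbl 0x22, slot 25 ⇒ 0x24007 (P1/RW1/US1/PS0)
  → PA=0x246CF  (3 entries read)
#2 VA=0x6C2C104D4 (r,kernel):
  lvl0: tbl 0x15, slot 27 ⇒ 0x26007 (P1/RW1/US1/PS0)
  lvl1: tbl 0x26, slot 22 ⇒ 0x27007 (P1/RW1/US1/PS0)
  lvl2: tbl 0x27, slot 16 ⇒ 0x29007 (P1/RW1/US1/PS0)
  → PA=0x294D4  (3 entries read)
#3 VA=0x18021355C (w,user):
  lvl0: tbl 0x15, slot 6 ⇒ 0x2B007 (P1/RW1/US1/PS0)
  lvl1: tbl 0x2B, slot 1 ⇒ 0x2C007 (P1/RW1/US1/PS0)
  lvl2: tbl 0x2C, slot 19 ⇒ 0x2D007 (P1/RW1/US1/PS0)
  → PA=0x2D55C  (3 entries read)

Access #1 PA: 0x246CF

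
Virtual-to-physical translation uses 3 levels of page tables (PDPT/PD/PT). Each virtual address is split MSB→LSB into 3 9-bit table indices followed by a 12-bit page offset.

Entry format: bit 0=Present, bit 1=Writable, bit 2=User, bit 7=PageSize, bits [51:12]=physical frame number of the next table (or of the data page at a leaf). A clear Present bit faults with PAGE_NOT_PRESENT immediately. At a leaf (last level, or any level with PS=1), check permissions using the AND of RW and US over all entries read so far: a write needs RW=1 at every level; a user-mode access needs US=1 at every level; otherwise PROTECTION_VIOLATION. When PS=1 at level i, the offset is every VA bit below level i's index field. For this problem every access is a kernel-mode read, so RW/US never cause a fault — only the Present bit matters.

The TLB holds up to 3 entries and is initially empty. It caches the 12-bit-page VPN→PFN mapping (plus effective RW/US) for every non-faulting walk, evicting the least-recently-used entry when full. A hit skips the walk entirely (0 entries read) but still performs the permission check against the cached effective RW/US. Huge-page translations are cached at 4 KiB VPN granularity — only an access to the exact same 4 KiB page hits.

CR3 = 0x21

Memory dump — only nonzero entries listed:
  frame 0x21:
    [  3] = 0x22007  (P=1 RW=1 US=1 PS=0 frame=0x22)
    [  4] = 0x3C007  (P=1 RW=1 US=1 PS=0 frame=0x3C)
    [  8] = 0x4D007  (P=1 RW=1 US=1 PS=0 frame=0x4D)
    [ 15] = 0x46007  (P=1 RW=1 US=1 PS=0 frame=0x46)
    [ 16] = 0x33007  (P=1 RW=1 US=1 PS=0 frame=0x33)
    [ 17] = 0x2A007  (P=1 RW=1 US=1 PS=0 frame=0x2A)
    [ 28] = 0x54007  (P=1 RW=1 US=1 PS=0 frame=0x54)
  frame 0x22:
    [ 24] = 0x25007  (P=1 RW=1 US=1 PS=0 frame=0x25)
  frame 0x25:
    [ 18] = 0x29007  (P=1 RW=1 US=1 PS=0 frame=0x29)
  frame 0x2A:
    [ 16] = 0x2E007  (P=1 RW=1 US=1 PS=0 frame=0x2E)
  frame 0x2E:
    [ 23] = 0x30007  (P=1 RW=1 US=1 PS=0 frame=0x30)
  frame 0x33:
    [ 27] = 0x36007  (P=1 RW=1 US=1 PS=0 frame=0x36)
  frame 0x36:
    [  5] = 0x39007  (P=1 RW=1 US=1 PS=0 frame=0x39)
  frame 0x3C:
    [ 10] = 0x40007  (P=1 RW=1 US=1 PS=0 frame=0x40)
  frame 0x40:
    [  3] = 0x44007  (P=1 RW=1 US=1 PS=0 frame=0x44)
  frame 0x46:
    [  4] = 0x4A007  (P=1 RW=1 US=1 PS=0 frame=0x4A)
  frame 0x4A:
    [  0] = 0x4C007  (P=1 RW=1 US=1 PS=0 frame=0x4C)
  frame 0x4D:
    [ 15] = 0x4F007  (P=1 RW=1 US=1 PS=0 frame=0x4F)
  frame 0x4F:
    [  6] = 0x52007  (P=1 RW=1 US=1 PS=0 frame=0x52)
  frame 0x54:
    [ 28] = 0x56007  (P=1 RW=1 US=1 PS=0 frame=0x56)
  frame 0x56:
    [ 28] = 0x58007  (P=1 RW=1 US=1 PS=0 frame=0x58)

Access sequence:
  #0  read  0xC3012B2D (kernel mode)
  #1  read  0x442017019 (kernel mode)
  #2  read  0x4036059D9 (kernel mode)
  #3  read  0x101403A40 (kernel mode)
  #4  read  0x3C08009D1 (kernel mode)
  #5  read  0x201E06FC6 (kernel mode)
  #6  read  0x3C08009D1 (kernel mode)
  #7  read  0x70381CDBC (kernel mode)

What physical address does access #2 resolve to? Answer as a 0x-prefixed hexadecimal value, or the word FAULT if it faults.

Per-access translation:
#0 VA=0xC3012B2D (r,kernel):
  lvl0: tbl 0x21, slot 3 ⇒ 0x22007 (P1/RW1/US1/PS0)
  lvl1: tbl 0x22, slot 24 ⇒ 0x25007 (P1/RW1/US1/PS0)
  lvl2: tbl 0x25, slot 18 ⇒ 0x29007 (P1/RW1/US1/PS0)
  → PA=0x29B2D  (3 entries read)
#1 VA=0x442017019 (r,kernel):
  lvl0: tbl 0x21, slot 17 ⇒ 0x2A007 (P1/RW1/US1/PS0)
  lvl1: tbl 0x2A, slot 16 ⇒ 0x2E007 (P1/RW1/US1/PS0)
  lvl2: tbl 0x2E, slot 23 ⇒ 0x30007 (P1/RW1/US1/PS0)
  → PA=0x30019  (3 entries read)
#2 VA=0x4036059D9 (r,kernel):
  lvl0: tbl 0x21, slot 16 ⇒ 0x33007 (P1/RW1/US1/PS0)
  lvl1: tbl 0x33, slot 27 ⇒ 0x36007 (P1/RW1/US1/PS0)
  lvl2: tbl 0x36, slot 5 ⇒ 0x39007 (P1/RW1/US1/PS0)
  → PA=0x399D9  (3 entries read)
#3 VA=0x101403A40 (r,kernel):
  lvl0: tbl 0x21, slot 4 ⇒ 0x3C007 (P1/RW1/US1/PS0)
  lvl1: tbl 0x3C, slot 10 ⇒ 0x40007 (P1/RW1/US1/PS0)
  lvl2: tbl 0x40, slot 3 ⇒ 0x44007 (P1/RW1/US1/PS0)
  → PA=0x44A40  (3 entries read)
#4 VA=0x3C08009D1 (r,kernel):
  lvl0: tbl 0x21, slot 15 ⇒ 0x46007 (P1/RW1/US1/PS0)
  lvl1: tbl 0x46, slot 4 ⇒ 0x4A007 (P1/RW1/US1/PS0)
  lvl2: tbl 0x4A, slot 0 ⇒ 0x4C007 (P1/RW1/US1/PS0)
  → PA=0x4C9D1  (3 entries read)
#5 VA=0x201E06FC6 (r,kernel):
  lvl0: tbl 0x21, slot 8 ⇒ 0x4D007 (P1/RW1/US1/PS0)
  lvl1: tbl 0x4D, slot 15 ⇒ 0x4F007 (P1/RW1/US1/PS0)
  lvl2: tbl 0x4F, slot 6 ⇒ 0x52007 (P1/RW1/US1/PS0)
  → PA=0x52FC6  (3 entries read)
#6 VA=0x3C08009D1 (r,kernel):
  TLB hit vpn=0x3C0800 → PA=0x4C9D1
#7 VA=0x70381CDBC (r,kernel):
  lvl0: tbl 0x21, slot 28 ⇒ 0x54007 (P1/RW1/US1/PS0)
  lvl1: tbl 0x54, slot 28 ⇒ 0x56007 (P1/RW1/US1/PS0)
  lvl2: tbl 0x56, slot 28 ⇒ 0x58007 (P1/RW1/US1/PS0)
  → PA=0x58DBC  (3 entries read)

Access #2 PA: 0x399D9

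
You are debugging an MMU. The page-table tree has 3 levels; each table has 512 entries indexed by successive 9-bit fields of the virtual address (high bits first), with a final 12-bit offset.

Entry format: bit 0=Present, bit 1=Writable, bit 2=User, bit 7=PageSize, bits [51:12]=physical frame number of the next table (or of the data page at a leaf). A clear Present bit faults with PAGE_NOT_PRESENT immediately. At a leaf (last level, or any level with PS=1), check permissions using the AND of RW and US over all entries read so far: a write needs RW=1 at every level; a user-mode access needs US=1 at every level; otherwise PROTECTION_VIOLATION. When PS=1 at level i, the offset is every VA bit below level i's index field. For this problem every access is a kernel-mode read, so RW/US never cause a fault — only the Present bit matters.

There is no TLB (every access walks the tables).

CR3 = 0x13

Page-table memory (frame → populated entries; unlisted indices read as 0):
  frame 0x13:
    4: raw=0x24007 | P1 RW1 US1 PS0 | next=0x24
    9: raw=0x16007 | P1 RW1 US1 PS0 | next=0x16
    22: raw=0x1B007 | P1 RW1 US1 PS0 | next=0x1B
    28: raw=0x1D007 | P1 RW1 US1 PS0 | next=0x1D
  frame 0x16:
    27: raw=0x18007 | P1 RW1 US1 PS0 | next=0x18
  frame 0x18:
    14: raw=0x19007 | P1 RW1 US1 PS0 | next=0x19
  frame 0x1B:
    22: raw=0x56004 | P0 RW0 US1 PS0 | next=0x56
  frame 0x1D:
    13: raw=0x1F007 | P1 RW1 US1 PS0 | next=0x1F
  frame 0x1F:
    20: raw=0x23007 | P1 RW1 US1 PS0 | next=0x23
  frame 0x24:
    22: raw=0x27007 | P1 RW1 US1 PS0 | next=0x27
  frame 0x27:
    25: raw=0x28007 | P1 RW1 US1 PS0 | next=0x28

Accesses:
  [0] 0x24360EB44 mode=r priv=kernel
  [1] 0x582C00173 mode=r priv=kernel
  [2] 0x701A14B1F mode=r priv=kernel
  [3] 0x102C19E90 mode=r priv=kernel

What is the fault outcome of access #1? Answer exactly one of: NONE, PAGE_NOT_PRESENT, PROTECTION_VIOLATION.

Walk each access:
#0 VA=0x24360EB44 (r,kernel):
  [0] read 0x13 idx=9: raw=0x16007 flags P=1 W=1 U=1 S=0
  [1] read 0x16 idx=27: raw=0x18007 flags P=1 W=1 U=1 S=0
  [2] read 0x18 idx=14: raw=0x19007 flags P=1 W=1 U=1 S=0
  → PA=0x19B44  (3 entries read)
#1 VA=0x582C00173 (r,kernel):
  [0] read 0x13 idx=22: raw=0x1B007 flags P=1 W=1 U=1 S=0
  [1] read 0x1B idx=22: raw=0x56004 flags P=0 W=0 U=1 S=0
  → PAGE_NOT_PRESENT  (2 entries read)
#2 VA=0x701A14B1F (r,kernel):
  [0] read 0x13 idx=28: raw=0x1D007 flags P=1 W=1 U=1 S=0
  [1] read 0x1D idx=13: raw=0x1F007 flags P=1 W=1 U=1 S=0
  [2] read 0x1F idx=20: raw=0x23007 flags P=1 W=1 U=1 S=0
  → PA=0x23B1F  (3 entries read)
#3 VA=0x102C19E90 (r,kernel):
  [0] read 0x13 idx=4: raw=0x24007 flags P=1 W=1 U=1 S=0
  [1] read 0x24 idx=22: raw=0x27007 flags P=1 W=1 U=1 S=0
  [2] read 0x27 idx=25: raw=0x28007 flags P=1 W=1 U=1 S=0
  → PA=0x28E90  (3 entries read)

Access #1 fault: PAGE_NOT_PRESENT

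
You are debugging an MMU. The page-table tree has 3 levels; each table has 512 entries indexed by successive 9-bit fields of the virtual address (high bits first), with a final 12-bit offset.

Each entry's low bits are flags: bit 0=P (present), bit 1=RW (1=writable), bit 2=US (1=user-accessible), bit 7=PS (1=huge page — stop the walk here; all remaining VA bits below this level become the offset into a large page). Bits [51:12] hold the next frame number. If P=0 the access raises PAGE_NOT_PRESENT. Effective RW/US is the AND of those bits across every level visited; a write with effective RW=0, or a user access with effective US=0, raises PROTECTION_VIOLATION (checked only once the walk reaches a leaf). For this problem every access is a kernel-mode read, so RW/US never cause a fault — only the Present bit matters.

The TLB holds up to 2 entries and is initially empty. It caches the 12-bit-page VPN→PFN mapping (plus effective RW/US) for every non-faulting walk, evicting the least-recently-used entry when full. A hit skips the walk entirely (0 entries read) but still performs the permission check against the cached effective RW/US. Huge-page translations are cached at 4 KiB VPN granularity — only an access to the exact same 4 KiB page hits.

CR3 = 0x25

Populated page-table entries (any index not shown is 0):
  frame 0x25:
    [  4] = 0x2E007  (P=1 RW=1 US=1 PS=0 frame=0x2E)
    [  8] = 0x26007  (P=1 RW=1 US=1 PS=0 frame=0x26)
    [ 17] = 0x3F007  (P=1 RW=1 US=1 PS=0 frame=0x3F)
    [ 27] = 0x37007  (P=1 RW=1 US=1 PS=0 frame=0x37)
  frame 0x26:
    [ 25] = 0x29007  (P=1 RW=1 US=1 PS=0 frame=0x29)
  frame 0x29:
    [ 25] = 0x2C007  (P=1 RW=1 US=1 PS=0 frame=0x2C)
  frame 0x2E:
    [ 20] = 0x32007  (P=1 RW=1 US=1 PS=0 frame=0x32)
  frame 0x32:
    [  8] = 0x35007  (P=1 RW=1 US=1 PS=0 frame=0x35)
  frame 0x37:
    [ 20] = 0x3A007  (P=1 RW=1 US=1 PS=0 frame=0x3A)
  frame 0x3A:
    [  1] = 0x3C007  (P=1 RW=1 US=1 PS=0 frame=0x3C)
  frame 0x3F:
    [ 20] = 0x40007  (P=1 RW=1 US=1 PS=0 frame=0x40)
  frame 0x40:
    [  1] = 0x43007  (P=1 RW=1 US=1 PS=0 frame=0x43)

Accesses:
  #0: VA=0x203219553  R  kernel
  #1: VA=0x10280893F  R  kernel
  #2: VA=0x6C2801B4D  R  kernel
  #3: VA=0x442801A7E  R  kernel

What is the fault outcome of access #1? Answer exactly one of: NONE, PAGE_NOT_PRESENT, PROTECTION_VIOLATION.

Walk each access:
#0 VA=0x203219553 (r,kernel):
  [0] read 0x25 idx=8: raw=0x26007 flags P=1 W=1 U=1 S=0
  [1] read 0x26 idx=25: raw=0x29007 flags P=1 W=1 U=1 S=0
  [2] read 0x29 idx=25: raw=0x2C007 flags P=1 W=1 U=1 S=0
  → PA=0x2C553  (3 entries read)
#1 VA=0x10280893F (r,kernel):
  [0] read 0x25 idx=4: raw=0x2E007 flags P=1 W=1 U=1 S=0
  [1] read 0x2E idx=20: raw=0x32007 flags P=1 W=1 U=1 S=0
  [2] read 0x32 idx=8: raw=0x35007 flags P=1 W=1 U=1 S=0
  → PA=0x3593F  (3 entries read)
#2 VA=0x6C2801B4D (r,kernel):
  [0] read 0x25 idx=27: raw=0x37007 flags P=1 W=1 U=1 S=0
  [1] read 0x37 idx=20: raw=0x3A007 flags P=1 W=1 U=1 S=0
  [2] read 0x3A idx=1: raw=0x3C007 flags P=1 W=1 U=1 S=0
  → PA=0x3CB4D  (3 entries read)
#3 VA=0x442801A7E (r,kernel):
  [0] read 0x25 idx=17: raw=0x3F007 flags P=1 W=1 U=1 S=0
  [1] read 0x3F idx=20: raw=0x40007 flags P=1 W=1 U=1 S=0
  [2] read 0x40 idx=1: raw=0x43007 flags P=1 W=1 U=1 S=0
  → PA=0x43A7E  (3 entries read)

Access #1 fault: NONE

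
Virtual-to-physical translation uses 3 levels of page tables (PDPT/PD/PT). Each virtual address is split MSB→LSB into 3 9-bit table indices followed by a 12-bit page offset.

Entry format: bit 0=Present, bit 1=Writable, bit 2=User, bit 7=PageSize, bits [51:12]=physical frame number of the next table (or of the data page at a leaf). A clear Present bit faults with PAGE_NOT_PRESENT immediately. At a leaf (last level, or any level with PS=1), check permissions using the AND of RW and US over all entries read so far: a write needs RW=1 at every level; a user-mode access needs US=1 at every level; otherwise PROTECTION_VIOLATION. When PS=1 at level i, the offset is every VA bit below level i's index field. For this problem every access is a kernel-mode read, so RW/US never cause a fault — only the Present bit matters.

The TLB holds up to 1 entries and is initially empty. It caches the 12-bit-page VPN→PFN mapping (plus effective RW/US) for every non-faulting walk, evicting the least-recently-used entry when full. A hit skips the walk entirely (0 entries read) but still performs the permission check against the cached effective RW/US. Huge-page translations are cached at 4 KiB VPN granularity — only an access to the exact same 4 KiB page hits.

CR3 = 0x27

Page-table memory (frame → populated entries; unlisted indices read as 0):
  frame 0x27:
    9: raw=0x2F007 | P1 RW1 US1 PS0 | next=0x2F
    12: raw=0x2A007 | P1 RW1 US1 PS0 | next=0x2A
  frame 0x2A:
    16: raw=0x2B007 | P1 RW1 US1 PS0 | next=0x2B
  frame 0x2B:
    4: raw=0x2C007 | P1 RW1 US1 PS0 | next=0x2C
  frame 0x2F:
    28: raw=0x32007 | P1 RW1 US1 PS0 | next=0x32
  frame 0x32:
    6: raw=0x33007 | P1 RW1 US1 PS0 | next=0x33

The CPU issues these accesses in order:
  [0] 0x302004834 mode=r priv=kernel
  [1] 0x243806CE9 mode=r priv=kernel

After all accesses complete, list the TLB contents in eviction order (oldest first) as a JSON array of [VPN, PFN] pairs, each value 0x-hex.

Trace:
#0 VA=0x302004834 (r,kernel):
  lvl0: tbl 0x27, slot 12 ⇒ 0x2A007 (P1/RW1/US1/PS0)
  lvl1: tbl 0x2A, slot 16 ⇒ 0x2B007 (P1/RW1/US1/PS0)
  lvl2: tbl 0x2B, slot 4 ⇒ 0x2C007 (P1/RW1/US1/PS0)
  → PA=0x2C834  (3 entries read)
#1 VA=0x243806CE9 (r,kernel):
  lvl0: tbl 0x27, slot 9 ⇒ 0x2F007 (P1/RW1/US1/PS0)
  lvl1: tbl 0x2F, slot 28 ⇒ 0x32007 (P1/RW1/US1/PS0)
  lvl2: tbl 0x32, slot 6 ⇒ 0x33007 (P1/RW1/US1/PS0)
  → PA=0x33CE9  (3 entries read)

TLB: [["0x243806", "0x33"]]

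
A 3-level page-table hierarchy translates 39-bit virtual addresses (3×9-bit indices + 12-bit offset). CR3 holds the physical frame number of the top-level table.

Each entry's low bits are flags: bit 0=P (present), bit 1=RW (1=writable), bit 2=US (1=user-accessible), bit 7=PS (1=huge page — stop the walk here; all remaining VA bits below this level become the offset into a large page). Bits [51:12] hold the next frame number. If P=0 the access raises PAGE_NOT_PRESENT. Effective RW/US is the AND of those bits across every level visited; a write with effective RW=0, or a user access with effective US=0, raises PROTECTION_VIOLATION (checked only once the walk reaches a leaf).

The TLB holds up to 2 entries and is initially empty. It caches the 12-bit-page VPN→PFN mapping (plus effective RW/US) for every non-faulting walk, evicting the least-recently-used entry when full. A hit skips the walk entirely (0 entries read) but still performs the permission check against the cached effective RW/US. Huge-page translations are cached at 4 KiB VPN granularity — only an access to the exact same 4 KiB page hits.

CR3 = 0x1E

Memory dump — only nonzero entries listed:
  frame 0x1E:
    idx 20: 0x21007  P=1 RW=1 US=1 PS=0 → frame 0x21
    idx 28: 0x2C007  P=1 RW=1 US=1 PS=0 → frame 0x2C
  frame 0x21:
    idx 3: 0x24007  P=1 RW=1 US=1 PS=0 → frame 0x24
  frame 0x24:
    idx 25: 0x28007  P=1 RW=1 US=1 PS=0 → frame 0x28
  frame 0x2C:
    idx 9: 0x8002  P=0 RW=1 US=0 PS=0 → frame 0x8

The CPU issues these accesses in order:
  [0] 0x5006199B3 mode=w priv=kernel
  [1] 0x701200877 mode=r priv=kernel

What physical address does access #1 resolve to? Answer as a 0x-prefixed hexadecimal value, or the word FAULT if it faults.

Walk each access:
#0 VA=0x5006199B3 (w,kernel):
  L0 @0x1E[20] → 0x21007  P=1,RW=1,US=1,PS=0
  L1 @0x21[3] → 0x24007  P=1,RW=1,US=1,PS=0
  L2 @0x24[25] → 0x28007  P=1,RW=1,US=1,PS=0
  → PA=0x289B3  (3 entries read)
#1 VA=0x701200877 (r,kernel):
  L0 @0x1E[28] → 0x2C007  P=1,RW=1,US=1,PS=0
  L1 @0x2C[9] → 0x8002  P=0,RW=1,US=0,PS=0
  ✗ PAGE_NOT_PRESENT  [2 reads]

Access #1 PA: FAULT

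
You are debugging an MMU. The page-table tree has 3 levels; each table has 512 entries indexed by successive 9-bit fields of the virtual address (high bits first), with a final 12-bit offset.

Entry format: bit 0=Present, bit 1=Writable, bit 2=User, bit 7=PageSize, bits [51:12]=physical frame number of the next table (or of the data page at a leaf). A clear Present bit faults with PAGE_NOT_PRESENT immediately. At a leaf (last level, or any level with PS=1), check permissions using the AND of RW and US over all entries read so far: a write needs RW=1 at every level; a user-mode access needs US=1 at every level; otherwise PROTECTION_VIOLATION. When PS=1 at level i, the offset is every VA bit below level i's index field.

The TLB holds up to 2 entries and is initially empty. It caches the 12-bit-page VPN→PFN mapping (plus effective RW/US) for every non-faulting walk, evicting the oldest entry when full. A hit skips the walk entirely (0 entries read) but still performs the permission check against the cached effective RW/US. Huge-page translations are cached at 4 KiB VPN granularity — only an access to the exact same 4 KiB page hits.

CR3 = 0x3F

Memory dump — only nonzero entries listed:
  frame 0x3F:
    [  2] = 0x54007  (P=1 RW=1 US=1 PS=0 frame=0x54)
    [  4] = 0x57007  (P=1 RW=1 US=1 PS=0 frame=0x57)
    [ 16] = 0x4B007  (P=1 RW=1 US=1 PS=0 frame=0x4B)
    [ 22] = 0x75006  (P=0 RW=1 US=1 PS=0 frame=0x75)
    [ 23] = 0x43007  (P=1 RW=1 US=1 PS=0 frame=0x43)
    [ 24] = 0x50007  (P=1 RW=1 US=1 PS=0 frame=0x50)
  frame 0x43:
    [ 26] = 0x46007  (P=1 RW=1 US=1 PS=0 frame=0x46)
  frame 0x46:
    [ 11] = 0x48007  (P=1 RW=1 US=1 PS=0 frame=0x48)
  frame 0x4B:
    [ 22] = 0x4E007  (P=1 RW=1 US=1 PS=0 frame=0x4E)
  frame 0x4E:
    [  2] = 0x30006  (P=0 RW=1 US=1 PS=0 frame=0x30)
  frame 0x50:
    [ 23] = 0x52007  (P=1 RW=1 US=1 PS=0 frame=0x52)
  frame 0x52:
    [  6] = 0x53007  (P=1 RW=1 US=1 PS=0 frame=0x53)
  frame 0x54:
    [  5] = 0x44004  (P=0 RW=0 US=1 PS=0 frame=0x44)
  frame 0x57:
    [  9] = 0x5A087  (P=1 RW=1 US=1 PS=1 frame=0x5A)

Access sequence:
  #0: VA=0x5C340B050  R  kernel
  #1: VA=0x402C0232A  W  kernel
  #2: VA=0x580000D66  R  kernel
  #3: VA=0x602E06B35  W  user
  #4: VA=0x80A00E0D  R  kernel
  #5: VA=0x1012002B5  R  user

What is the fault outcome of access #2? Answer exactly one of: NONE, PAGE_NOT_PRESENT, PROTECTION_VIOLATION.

Trace:
#0 VA=0x5C340B050 (r,kernel):
  [0] read 0x3F idx=23: raw=0x43007 flags P=1 W=1 U=1 S=0
  [1] read 0x43 idx=26: raw=0x46007 flags P=1 W=1 U=1 S=0
  [2] read 0x46 idx=11: raw=0x48007 flags P=1 W=1 U=1 S=0
  ⇒ phys 0x48050  [3 reads]
#1 VA=0x402C0232A (w,kernel):
  [0] read 0x3F idx=16: raw=0x4B007 flags P=1 W=1 U=1 S=0
  [1] read 0x4B idx=22: raw=0x4E007 flags P=1 W=1 U=1 S=0
  [2] read 0x4E idx=2: raw=0x30006 flags P=0 W=1 U=1 S=0
  ✗ PAGE_NOT_PRESENT  [3 reads]
#2 VA=0x580000D66 (r,kernel):
  [0] read 0x3F idx=22: raw=0x75006 flags P=0 W=1 U=1 S=0
  ✗ PAGE_NOT_PRESENT  [1 reads]
#3 VA=0x602E06B35 (w,user):
  [0] read 0x3F idx=24: raw=0x50007 flags P=1 W=1 U=1 S=0
  [1] read 0x50 idx=23: raw=0x52007 flags P=1 W=1 U=1 S=0
  [2] read 0x52 idx=6: raw=0x53007 flags P=1 W=1 U=1 S=0
  ⇒ phys 0x53B35  [3 reads]
#4 VA=0x80A00E0D (r,kernel):
  [0] read 0x3F idx=2: raw=0x54007 flags P=1 W=1 U=1 S=0
  [1] read 0x54 idx=5: raw=0x44004 flags P=0 W=0 U=1 S=0
  ✗ PAGE_NOT_PRESENT  [2 reads]
#5 VA=0x1012002B5 (r,user):
  [0] read 0x3F idx=4: raw=0x57007 flags P=1 W=1 U=1 S=0
  [1] read 0x57 idx=9: raw=0x5A087 flags P=1 W=1 U=1 S=1
  ⇒ phys 0x5A2B5 (huge @L1)  [2 reads]

Access #2 fault: PAGE_NOT_PRESENT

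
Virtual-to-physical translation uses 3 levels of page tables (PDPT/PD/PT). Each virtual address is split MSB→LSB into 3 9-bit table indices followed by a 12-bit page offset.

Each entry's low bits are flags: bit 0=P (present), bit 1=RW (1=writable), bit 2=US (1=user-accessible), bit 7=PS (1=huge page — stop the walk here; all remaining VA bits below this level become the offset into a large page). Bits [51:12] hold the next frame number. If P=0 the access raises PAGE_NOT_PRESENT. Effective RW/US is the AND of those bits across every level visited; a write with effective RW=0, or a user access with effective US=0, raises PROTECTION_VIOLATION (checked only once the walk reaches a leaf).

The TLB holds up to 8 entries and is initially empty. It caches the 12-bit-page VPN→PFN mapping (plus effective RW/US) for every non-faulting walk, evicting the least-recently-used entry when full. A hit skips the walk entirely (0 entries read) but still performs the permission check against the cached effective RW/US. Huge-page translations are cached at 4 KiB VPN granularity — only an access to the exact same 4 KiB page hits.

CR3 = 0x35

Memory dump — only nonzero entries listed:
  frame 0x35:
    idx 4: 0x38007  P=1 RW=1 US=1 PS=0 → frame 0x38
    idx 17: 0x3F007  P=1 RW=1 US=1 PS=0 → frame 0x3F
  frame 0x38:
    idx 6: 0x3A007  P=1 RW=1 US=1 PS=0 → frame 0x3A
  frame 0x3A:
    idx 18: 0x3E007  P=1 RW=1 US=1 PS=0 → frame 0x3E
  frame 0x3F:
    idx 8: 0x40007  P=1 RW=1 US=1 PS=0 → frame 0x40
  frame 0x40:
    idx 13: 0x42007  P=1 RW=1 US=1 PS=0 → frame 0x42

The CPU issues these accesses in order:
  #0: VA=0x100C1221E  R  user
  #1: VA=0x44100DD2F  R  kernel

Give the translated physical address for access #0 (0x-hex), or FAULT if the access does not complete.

Trace:
#0 VA=0x100C1221E (r,user):
  [0] read 0x35 idx=4: raw=0x38007 flags P=1 W=1 U=1 S=0
  [1] read 0x38 idx=6: raw=0x3A007 flags P=1 W=1 U=1 S=0
  [2] read 0x3A idx=18: raw=0x3E007 flags P=1 W=1 U=1 S=0
  ✓ 0x3E21E  — 3 lookups
#1 VA=0x44100DD2F (r,kernel):
  [0] read 0x35 idx=17: raw=0x3F007 flags P=1 W=1 U=1 S=0
  [1] read 0x3F idx=8: raw=0x40007 flags P=1 W=1 U=1 S=0
  [2] read 0x40 idx=13: raw=0x42007 flags P=1 W=1 U=1 S=0
  ✓ 0x42D2F  — 3 lookups

Access #0 PA: 0x3E21E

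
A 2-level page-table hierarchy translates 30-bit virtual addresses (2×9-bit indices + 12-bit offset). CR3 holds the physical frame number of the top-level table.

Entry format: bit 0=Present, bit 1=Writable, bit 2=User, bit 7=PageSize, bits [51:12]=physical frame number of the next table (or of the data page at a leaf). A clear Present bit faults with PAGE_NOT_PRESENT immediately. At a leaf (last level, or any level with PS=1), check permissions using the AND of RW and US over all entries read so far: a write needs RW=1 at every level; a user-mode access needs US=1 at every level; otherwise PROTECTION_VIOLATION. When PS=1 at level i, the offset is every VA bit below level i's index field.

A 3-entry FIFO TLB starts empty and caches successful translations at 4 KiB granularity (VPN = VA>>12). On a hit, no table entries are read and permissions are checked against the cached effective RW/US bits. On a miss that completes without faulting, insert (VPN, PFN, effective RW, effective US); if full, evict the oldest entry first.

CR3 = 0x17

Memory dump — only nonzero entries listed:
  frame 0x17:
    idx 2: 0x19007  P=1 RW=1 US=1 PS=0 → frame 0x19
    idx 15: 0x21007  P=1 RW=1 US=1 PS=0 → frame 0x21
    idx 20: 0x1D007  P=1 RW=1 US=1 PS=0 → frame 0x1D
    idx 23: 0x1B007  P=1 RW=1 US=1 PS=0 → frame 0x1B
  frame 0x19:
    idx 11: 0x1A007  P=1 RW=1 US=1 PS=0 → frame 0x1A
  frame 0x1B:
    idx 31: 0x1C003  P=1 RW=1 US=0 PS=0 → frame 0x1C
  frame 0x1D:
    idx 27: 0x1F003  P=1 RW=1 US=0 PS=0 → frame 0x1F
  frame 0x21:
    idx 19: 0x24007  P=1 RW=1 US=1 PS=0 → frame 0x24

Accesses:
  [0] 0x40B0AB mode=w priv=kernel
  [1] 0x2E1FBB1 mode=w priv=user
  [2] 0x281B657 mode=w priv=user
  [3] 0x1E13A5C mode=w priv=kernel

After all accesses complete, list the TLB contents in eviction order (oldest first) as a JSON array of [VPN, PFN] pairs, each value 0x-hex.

Trace:
#0 VA=0x40B0AB (w,kernel):
  [0] read 0x17 idx=2: raw=0x19007 flags P=1 W=1 U=1 S=0
  [1] read 0x19 idx=11: raw=0x1A007 flags P=1 W=1 U=1 S=0
  → PA=0x1A0AB  (2 entries read)
#1 VA=0x2E1FBB1 (w,user):
  [0] read 0x17 idx=23: raw=0x1B007 flags P=1 W=1 U=1 S=0
  [1] read 0x1B idx=31: raw=0x1C003 flags P=1 W=1 U=0 S=0
  → PROTECTION_VIOLATION  (2 entries read)
#2 VA=0x281B657 (w,user):
  [0] read 0x17 idx=20: raw=0x1D007 flags P=1 W=1 U=1 S=0
  [1] read 0x1D idx=27: raw=0x1F003 flags P=1 W=1 U=0 S=0
  → PROTECTION_VIOLATION  (2 entries read)
#3 VA=0x1E13A5C (w,kernel):
  [0] read 0x17 idx=15: raw=0x21007 flags P=1 W=1 U=1 S=0
  [1] read 0x21 idx=19: raw=0x24007 flags P=1 W=1 U=1 S=0
  → PA=0x24A5C  (2 entries read)

TLB: [["0x40B", "0x1A"], ["0x1E13", "0x24"]]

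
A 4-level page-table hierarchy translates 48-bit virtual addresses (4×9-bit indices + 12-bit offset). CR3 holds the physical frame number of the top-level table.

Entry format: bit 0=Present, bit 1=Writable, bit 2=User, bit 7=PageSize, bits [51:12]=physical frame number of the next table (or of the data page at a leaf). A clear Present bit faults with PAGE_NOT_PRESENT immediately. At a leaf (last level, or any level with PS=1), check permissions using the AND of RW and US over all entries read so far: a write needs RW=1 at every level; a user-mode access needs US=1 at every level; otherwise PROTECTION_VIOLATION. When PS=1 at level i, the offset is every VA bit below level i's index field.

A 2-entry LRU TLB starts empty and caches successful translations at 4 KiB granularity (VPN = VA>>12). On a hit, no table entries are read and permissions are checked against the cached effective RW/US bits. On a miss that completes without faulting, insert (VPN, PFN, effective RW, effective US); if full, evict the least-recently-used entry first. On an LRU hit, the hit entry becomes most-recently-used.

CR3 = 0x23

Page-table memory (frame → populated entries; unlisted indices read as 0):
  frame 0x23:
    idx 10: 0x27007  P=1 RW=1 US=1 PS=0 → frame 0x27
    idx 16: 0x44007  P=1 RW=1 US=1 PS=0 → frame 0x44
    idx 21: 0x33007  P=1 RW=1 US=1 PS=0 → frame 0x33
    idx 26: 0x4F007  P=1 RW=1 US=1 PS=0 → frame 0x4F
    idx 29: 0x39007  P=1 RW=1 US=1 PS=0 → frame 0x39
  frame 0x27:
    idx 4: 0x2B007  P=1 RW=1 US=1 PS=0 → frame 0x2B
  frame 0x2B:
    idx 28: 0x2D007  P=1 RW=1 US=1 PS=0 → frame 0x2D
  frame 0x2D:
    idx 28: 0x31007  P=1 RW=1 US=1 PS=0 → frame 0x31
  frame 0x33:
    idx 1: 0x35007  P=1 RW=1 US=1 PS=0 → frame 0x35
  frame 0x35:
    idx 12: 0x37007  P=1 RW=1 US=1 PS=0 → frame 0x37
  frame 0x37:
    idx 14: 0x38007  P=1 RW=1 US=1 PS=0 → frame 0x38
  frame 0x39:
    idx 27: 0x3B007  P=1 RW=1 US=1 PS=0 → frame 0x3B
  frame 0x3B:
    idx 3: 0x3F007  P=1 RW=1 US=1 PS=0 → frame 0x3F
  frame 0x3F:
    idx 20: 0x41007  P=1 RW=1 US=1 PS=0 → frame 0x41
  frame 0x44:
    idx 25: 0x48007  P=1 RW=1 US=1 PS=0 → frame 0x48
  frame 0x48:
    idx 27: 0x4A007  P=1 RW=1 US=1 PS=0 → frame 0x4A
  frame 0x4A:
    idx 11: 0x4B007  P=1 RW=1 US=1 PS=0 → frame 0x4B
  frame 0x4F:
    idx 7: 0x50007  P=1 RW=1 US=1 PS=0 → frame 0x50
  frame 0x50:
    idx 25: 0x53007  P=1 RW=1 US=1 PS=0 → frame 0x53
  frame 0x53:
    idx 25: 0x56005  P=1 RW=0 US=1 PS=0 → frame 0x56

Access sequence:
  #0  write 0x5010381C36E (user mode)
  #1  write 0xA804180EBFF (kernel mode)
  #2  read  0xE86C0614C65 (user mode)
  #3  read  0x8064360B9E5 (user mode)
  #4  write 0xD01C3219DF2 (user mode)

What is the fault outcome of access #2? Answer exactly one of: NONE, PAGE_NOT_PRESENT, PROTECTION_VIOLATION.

Walk each access:
#0 VA=0x5010381C36E (w,user):
  lvl0: tbl 0x23, slot 10 ⇒ 0x27007 (P1/RW1/US1/PS0)
  lvl1: tbl 0x27, slot 4 ⇒ 0x2B007 (P1/RW1/US1/PS0)
  lvl2: tbl 0x2B, slot 28 ⇒ 0x2D007 (P1/RW1/US1/PS0)
  lvl3: tbl 0x2D, slot 28 ⇒ 0x31007 (P1/RW1/US1/PS0)
  ⇒ phys 0x3136E  [4 reads]
#1 VA=0xA804180EBFF (w,kernel):
  lvl0: tbl 0x23, slot 21 ⇒ 0x33007 (P1/RW1/US1/PS0)
  lvl1: tbl 0x33, slot 1 ⇒ 0x35007 (P1/RW1/US1/PS0)
  lvl2: tbl 0x35, slot 12 ⇒ 0x37007 (P1/RW1/US1/PS0)
  lvl3: tbl 0x37, slot 14 ⇒ 0x38007 (P1/RW1/US1/PS0)
  ⇒ phys 0x38BFF  [4 reads]
#2 VA=0xE86C0614C65 (r,user):
  lvl0: tbl 0x23, slot 29 ⇒ 0x39007 (P1/RW1/US1/PS0)
  lvl1: tbl 0x39, slot 27 ⇒ 0x3B007 (P1/RW1/US1/PS0)
  lvl2: tbl 0x3B, slot 3 ⇒ 0x3F007 (P1/RW1/US1/PS0)
  lvl3: tbl 0x3F, slot 20 ⇒ 0x41007 (P1/RW1/US1/PS0)
  ⇒ phys 0x41C65  [4 reads]
#3 VA=0x8064360B9E5 (r,user):
  lvl0: tbl 0x23, slot 16 ⇒ 0x44007 (P1/RW1/US1/PS0)
  lvl1: tbl 0x44, slot 25 ⇒ 0x48007 (P1/RW1/US1/PS0)
  lvl2: tbl 0x48, slot 27 ⇒ 0x4A007 (P1/RW1/US1/PS0)
  lvl3: tbl 0x4A, slot 11 ⇒ 0x4B007 (P1/RW1/US1/PS0)
  ⇒ phys 0x4B9E5  [4 reads]
#4 VA=0xD01C3219DF2 (w,user):
  lvl0: tbl 0x23, slot 26 ⇒ 0x4F007 (P1/RW1/US1/PS0)
  lvl1: tbl 0x4F, slot 7 ⇒ 0x50007 (P1/RW1/US1/PS0)
  lvl2: tbl 0x50, slot 25 ⇒ 0x53007 (P1/RW1/US1/PS0)
  lvl3: tbl 0x53, slot 25 ⇒ 0x56005 (P1/RW0/US1/PS0)
  ⇒ fault: PROTECTION_VIOLATION  — 4 lookups

Access #2 fault: NONE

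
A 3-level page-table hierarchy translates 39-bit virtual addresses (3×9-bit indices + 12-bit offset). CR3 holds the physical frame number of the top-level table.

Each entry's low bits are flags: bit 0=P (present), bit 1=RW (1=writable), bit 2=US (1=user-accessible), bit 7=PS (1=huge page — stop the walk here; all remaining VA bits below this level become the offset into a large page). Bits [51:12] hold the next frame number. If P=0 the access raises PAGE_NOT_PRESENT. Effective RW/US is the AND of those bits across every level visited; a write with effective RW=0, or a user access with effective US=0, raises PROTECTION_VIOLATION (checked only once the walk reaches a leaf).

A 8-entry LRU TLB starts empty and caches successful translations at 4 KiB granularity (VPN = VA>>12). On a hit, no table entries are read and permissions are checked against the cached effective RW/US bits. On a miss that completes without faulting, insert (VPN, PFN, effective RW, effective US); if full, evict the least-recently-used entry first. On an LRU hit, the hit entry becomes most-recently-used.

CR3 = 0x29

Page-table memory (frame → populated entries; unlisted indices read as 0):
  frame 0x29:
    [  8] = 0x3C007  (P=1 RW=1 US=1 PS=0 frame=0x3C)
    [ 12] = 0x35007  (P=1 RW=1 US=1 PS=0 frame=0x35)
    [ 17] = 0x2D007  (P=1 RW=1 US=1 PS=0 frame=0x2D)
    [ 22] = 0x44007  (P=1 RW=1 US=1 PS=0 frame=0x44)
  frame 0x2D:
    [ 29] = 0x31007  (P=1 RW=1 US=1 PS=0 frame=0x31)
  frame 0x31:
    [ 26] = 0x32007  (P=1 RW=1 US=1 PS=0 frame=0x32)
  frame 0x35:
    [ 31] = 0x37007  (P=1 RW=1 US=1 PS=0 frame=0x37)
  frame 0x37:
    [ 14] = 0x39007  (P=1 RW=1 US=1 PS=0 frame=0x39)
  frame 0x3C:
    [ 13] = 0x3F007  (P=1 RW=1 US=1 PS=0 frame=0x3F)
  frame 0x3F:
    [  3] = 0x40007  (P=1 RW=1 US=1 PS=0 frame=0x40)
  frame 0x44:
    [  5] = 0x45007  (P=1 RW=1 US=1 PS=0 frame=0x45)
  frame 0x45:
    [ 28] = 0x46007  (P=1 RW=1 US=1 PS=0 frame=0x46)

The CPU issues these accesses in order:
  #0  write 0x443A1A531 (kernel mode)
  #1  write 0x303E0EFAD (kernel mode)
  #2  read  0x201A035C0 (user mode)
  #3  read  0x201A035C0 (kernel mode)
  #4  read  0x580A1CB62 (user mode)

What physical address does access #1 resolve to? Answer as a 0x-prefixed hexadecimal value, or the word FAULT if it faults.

Per-access translation:
#0 VA=0x443A1A531 (w,kernel):
  L0 @0x29[17] → 0x2D007  P=1,RW=1,US=1,PS=0
  L1 @0x2D[29] → 0x31007  P=1,RW=1,US=1,PS=0
  L2 @0x31[26] → 0x32007  P=1,RW=1,US=1,PS=0
  ⇒ phys 0x32531  [3 reads]
#1 VA=0x303E0EFAD (w,kernel):
  L0 @0x29[12] → 0x35007  P=1,RW=1,US=1,PS=0
  L1 @0x35[31] → 0x37007  P=1,RW=1,US=1,PS=0
  L2 @0x37[14] → 0x39007  P=1,RW=1,US=1,PS=0
  ⇒ phys 0x39FAD  [3 reads]
#2 VA=0x201A035C0 (r,user):
  L0 @0x29[8] → 0x3C007  P=1,RW=1,US=1,PS=0
  L1 @0x3C[13] → 0x3F007  P=1,RW=1,US=1,PS=0
  L2 @0x3F[3] → 0x40007  P=1,RW=1,US=1,PS=0
  ⇒ phys 0x405C0  [3 reads]
#3 VA=0x201A035C0 (r,kernel):
  TLB hit vpn=0x201A03 → PA=0x405C0
#4 VA=0x580A1CB62 (r,user):
  L0 @0x29[22] → 0x44007  P=1,RW=1,US=1,PS=0
  L1 @0x44[5] → 0x45007  P=1,RW=1,US=1,PS=0
  L2 @0x45[28] → 0x46007  P=1,RW=1,US=1,PS=0
  ⇒ phys 0x46B62  [3 reads]

Access #1 PA: 0x39FAD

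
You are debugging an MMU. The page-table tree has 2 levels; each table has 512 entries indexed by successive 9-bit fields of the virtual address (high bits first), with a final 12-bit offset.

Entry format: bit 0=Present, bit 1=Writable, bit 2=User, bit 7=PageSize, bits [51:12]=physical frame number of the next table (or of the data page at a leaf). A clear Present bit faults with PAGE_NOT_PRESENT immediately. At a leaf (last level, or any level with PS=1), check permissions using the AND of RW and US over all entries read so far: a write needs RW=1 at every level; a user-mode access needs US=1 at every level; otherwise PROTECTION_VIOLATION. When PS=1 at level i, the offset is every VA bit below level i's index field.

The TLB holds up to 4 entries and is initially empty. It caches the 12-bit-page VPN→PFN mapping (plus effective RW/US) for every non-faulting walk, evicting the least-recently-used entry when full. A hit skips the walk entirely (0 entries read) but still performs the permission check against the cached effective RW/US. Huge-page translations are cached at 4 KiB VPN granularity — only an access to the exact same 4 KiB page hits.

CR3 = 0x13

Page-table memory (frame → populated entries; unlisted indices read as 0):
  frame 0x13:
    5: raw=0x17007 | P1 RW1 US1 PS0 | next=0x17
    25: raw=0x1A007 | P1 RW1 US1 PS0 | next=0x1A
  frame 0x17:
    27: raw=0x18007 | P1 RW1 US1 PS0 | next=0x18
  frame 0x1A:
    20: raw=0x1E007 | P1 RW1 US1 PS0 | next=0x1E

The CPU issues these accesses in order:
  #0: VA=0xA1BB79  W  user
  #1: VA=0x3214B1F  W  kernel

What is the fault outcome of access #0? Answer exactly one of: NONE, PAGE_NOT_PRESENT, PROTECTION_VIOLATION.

Trace:
#0 VA=0xA1BB79 (w,user):
  [0] read 0x13 idx=5: raw=0x17007 flags P=1 W=1 U=1 S=0
  [1] read 0x17 idx=27: raw=0x18007 flags P=1 W=1 U=1 S=0
  ⇒ phys 0x18B79  [2 reads]
#1 VA=0x3214B1F (w,kernel):
  [0] read 0x13 idx=25: raw=0x1A007 flags P=1 W=1 U=1 S=0
  [1] read 0x1A idx=20: raw=0x1E007 flags P=1 W=1 U=1 S=0
  ⇒ phys 0x1EB1F  [2 reads]

Access #0 fault: NONE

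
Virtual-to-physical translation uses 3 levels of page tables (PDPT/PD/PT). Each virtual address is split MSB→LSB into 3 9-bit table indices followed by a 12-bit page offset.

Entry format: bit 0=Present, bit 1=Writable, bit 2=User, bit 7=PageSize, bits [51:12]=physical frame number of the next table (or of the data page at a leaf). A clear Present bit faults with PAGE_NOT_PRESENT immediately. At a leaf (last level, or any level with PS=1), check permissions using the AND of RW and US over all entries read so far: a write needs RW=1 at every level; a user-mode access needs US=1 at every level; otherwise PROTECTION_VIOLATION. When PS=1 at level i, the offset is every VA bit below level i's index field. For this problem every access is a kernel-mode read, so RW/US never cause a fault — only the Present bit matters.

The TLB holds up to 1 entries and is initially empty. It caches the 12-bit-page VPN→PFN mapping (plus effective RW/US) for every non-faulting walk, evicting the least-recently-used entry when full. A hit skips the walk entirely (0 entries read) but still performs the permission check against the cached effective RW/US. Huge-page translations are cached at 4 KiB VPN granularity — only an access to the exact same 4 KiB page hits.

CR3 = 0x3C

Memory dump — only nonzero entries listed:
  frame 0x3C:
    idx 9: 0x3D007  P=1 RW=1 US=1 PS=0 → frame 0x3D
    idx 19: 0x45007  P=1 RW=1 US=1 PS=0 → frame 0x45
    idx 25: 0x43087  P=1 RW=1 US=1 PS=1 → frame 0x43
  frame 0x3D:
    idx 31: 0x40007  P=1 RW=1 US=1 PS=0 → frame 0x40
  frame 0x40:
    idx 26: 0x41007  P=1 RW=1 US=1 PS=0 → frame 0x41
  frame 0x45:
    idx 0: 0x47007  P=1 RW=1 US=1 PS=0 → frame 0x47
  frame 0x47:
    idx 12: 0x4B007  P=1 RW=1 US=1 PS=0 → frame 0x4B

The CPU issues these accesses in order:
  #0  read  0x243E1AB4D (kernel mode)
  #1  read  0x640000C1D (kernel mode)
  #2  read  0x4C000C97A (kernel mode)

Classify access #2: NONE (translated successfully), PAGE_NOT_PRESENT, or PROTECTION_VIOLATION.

Per-access translation:
#0 VA=0x243E1AB4D (r,kernel):
  lvl0: tbl 0x3C, slot 9 ⇒ 0x3D007 (P1/RW1/US1/PS0)
  lvl1: tbl 0x3D, slot 31 ⇒ 0x40007 (P1/RW1/US1/PS0)
  lvl2: tbl 0x40, slot 26 ⇒ 0x41007 (P1/RW1/US1/PS0)
  ✓ 0x41B4D  — 3 lookups
#1 VA=0x640000C1D (r,kernel):
  lvl0: tbl 0x3C, slot 25 ⇒ 0x43087 (P1/RW1/US1/PS1)
  ✓ 0x43C1D (huge @L0)  — 1 lookups
#2 VA=0x4C000C97A (r,kernel):
  lvl0: tbl 0x3C, slot 19 ⇒ 0x45007 (P1/RW1/US1/PS0)
  lvl1: tbl 0x45, slot 0 ⇒ 0x47007 (P1/RW1/US1/PS0)
  lvl2: tbl 0x47, slot 12 ⇒ 0x4B007 (P1/RW1/US1/PS0)
  ✓ 0x4B97A  — 3 lookups

Access #2 fault: NONE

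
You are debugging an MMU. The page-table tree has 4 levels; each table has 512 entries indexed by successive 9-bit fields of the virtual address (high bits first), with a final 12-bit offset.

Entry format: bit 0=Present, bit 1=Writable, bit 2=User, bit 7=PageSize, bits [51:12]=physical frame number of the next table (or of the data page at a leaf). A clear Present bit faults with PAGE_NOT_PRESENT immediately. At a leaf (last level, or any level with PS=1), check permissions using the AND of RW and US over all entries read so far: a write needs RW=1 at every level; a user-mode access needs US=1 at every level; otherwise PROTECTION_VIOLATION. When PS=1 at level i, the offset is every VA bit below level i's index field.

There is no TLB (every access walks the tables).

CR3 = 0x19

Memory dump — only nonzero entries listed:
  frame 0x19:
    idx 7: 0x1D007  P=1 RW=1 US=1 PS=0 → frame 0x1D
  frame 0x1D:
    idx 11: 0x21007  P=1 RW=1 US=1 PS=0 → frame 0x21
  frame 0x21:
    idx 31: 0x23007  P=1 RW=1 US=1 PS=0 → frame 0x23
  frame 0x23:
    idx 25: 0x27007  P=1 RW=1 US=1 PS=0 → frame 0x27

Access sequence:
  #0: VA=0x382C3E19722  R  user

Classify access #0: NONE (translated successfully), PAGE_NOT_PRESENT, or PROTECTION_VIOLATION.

Trace:
#0 VA=0x382C3E19722 (r,user):
  L0: frame=0x19 idx=7 entry=0x1D007 [P=1 RW=1 US=1 PS=0]
  L1: frame=0x1D idx=11 entry=0x21007 [P=1 RW=1 US=1 PS=0]
  L2: frame=0x21 idx=31 entry=0x23007 [P=1 RW=1 US=1 PS=0]
  L3: frame=0x23 idx=25 entry=0x27007 [P=1 RW=1 US=1 PS=0]
  → PA=0x27722  (4 entries read)

Access #0 fault: NONE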